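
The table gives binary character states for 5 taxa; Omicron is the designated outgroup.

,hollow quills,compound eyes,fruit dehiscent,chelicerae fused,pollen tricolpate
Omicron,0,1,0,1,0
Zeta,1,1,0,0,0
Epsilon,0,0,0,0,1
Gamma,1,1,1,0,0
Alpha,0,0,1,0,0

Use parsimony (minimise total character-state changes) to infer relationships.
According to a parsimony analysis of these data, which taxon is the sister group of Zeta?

Gamma

Character polarity is set by the outgroup: the derived state is whichever differs from the outgroup's state, so for compound eyes, chelicerae fused the derived state is '0', and for the remaining characters it is '1'.
hollow quills (derived state '1') is shared by Gamma and Zeta — a synapomorphy uniting that clade.
compound eyes (derived state '0') is shared by Alpha and Epsilon — a synapomorphy uniting that clade.
fruit dehiscent (state '1') occurs in Alpha and Gamma but conflicts with the nesting implied by the other characters — most parsimoniously interpreted as homoplasy.
chelicerae fused (derived state '0') is shared by all ingroup taxa — unites the whole ingroup.
pollen tricolpate (derived state '1') is unique to Epsilon (autapomorphy; uninformative for grouping).
Most parsimonious ingroup topology: ((Zeta,Gamma),(Epsilon,Alpha)).
Zeta and Gamma form a cherry on this tree, so they are sister taxa.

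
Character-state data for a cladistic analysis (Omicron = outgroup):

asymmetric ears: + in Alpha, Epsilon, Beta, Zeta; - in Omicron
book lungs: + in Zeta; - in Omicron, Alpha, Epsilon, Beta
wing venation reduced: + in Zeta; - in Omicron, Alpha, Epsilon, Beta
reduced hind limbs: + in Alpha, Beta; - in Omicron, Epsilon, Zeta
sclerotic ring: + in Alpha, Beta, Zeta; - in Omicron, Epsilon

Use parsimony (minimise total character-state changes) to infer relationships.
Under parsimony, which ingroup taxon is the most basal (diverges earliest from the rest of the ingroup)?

The outgroup has state '-' for every character, so '+' is the derived state throughout.
asymmetric ears (derived state '+') is shared by all ingroup taxa — unites the whole ingroup.
book lungs: derived state '+' in Zeta only — an autapomorphy, so it tells us nothing about relationships among taxa.
wing venation reduced: derived state '+' in Zeta only — an autapomorphy, so it tells us nothing about relationships among taxa.
Only Alpha and Beta show the derived state '+' for reduced hind limbs, supporting them as a clade.
sclerotic ring: derived state '+' in Alpha, Beta, and Zeta only — synapomorphy for {Alpha, Beta, Zeta}.
Most parsimonious ingroup topology: (((Alpha,Beta),Zeta),Epsilon).
Epsilon is sister to the clade containing all other ingroup taxa, so it is the earliest-diverging (most basal) ingroup lineage.

Epsilon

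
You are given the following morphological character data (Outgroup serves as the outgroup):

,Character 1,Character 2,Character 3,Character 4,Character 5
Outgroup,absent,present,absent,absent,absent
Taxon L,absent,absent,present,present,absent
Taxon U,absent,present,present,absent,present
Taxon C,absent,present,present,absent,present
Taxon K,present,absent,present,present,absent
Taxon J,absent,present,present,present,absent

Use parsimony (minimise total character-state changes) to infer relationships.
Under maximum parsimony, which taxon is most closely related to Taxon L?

Taxon K

Character polarity is set by the outgroup: the derived state is whichever differs from the outgroup's state, so for Character 2 the derived state is 'absent', and for the remaining characters it is 'present'.
Character 1 (derived state 'present') is unique to Taxon K (autapomorphy; uninformative for grouping).
Only Taxon K and Taxon L show the derived state 'absent' for Character 2, supporting them as a clade.
Character 3 (derived state 'present') is shared by all ingroup taxa — unites the whole ingroup.
Character 4 (derived state 'present') is shared by Taxon J, Taxon K, and Taxon L — a synapomorphy uniting that clade.
Character 5 (derived state 'present') is shared by Taxon C and Taxon U — a synapomorphy uniting that clade.
Most parsimonious ingroup topology: (((Taxon L,Taxon K),Taxon J),(Taxon U,Taxon C)).
Taxon L and Taxon K form a cherry on this tree, so they are sister taxa.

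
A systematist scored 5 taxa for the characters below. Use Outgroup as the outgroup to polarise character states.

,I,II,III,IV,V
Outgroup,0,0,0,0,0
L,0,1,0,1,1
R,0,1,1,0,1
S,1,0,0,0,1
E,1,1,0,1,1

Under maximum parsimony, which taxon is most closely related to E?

The outgroup has state '0' for every character, so '1' is the derived state throughout.
I groups E and S, which is incompatible with the clades supported by the remaining characters; treating it as convergent (homoplasy) costs fewer steps than any alternative tree.
II: derived state '1' in E, L, and R only — synapomorphy for {E, L, R}.
III (derived state '1') is unique to R (autapomorphy; uninformative for grouping).
IV: derived state '1' in E and L only — synapomorphy for {E, L}.
All ingroup taxa share the derived state '1' for V; it defines the ingroup but does not resolve relationships within it.
Most parsimonious ingroup topology: (((L,E),R),S).
E and L form a cherry on this tree, so they are sister taxa.

L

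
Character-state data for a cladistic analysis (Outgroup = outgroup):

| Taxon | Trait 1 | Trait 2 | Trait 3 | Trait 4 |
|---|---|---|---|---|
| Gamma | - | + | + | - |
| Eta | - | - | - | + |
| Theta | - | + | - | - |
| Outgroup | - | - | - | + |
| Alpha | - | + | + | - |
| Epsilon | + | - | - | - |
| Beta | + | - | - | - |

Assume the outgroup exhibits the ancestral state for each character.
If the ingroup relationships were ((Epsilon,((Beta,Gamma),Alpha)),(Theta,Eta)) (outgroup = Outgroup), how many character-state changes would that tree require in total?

9

Map each character onto ((Epsilon,((Beta,Gamma),Alpha)),(Theta,Eta)) (rooted by Outgroup) and count the minimum state changes it requires (Fitch parsimony):
Trait 1: 2; Trait 2: 3; Trait 3: 2; Trait 4: 2.
Total tree length = 9.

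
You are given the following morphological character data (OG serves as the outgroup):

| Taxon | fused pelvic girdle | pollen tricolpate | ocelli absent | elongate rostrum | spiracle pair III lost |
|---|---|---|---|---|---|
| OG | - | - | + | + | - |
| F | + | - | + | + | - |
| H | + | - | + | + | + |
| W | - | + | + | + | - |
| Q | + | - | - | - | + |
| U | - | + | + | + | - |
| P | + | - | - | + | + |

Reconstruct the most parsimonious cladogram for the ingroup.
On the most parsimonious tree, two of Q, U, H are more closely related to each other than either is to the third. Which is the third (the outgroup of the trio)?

Character polarity is set by the outgroup: the derived state is whichever differs from the outgroup's state, so for ocelli absent, elongate rostrum the derived state is '-', and for the remaining characters it is '+'.
Only F, H, P, and Q show the derived state '+' for fused pelvic girdle, supporting them as a clade.
pollen tricolpate (derived state '+') is shared by U and W — a synapomorphy uniting that clade.
ocelli absent: derived state '-' in P and Q only — synapomorphy for {P, Q}.
elongate rostrum: derived state '-' in Q only — an autapomorphy, so it tells us nothing about relationships among taxa.
Only H, P, and Q show the derived state '+' for spiracle pair III lost, supporting them as a clade.
Most parsimonious ingroup topology: ((F,(H,(Q,P))),(W,U)).
H and Q share a more recent common ancestor with each other than either does with U, so U is the least closely related of the three.

U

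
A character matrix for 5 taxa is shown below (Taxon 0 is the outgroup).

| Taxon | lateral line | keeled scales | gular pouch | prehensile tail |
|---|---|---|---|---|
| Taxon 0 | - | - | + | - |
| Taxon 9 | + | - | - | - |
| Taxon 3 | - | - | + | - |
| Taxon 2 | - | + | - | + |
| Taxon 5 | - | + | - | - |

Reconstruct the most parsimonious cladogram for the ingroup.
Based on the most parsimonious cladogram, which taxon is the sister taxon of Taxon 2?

Taxon 5

Character polarity is set by the outgroup: the derived state is whichever differs from the outgroup's state, so for gular pouch the derived state is '-', and for the remaining characters it is '+'.
lateral line: derived state '+' in Taxon 9 only — an autapomorphy, so it tells us nothing about relationships among taxa.
keeled scales (derived state '+') is shared by Taxon 2 and Taxon 5 — a synapomorphy uniting that clade.
gular pouch (derived state '-') is shared by Taxon 2, Taxon 5, and Taxon 9 — a synapomorphy uniting that clade.
prehensile tail: derived state '+' in Taxon 2 only — an autapomorphy, so it tells us nothing about relationships among taxa.
Most parsimonious ingroup topology: ((Taxon 9,(Taxon 2,Taxon 5)),Taxon 3).
Taxon 2 and Taxon 5 form a cherry on this tree, so they are sister taxa.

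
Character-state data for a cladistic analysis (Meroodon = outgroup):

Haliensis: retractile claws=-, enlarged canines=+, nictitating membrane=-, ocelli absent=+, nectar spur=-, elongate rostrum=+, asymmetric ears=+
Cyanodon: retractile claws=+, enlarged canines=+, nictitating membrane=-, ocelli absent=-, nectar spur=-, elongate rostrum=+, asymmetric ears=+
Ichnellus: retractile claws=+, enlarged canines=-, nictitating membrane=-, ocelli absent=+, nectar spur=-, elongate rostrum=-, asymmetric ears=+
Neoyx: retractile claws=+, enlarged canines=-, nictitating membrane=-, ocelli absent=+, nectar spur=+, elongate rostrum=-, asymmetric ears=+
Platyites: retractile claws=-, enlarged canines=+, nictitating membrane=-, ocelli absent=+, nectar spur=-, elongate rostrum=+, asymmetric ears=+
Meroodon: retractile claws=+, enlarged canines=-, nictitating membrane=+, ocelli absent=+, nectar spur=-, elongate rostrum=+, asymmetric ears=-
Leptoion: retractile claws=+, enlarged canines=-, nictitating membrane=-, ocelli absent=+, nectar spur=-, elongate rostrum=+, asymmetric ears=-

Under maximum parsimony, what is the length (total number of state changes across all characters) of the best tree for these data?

7

Character polarity is set by the outgroup: the derived state is whichever differs from the outgroup's state, so for retractile claws, nictitating membrane, ocelli absent, elongate rostrum the derived state is '-', and for the remaining characters it is '+'.
Only Haliensis and Platyites show the derived state '-' for retractile claws, supporting them as a clade.
enlarged canines: derived state '+' in Cyanodon, Haliensis, and Platyites only — synapomorphy for {Cyanodon, Haliensis, Platyites}.
All ingroup taxa share the derived state '-' for nictitating membrane; it defines the ingroup but does not resolve relationships within it.
ocelli absent (derived state '-') is unique to Cyanodon (autapomorphy; uninformative for grouping).
nectar spur (derived state '+') is unique to Neoyx (autapomorphy; uninformative for grouping).
elongate rostrum (derived state '-') is shared by Ichnellus and Neoyx — a synapomorphy uniting that clade.
asymmetric ears: derived state '+' in Cyanodon, Haliensis, Ichnellus, Neoyx, and Platyites only — synapomorphy for {Cyanodon, Haliensis, Ichnellus, Neoyx, Platyites}.
Most parsimonious ingroup topology: ((((Platyites,Haliensis),Cyanodon),(Neoyx,Ichnellus)),Leptoion).
Changes per character on this tree: retractile claws: 1; enlarged canines: 1; nictitating membrane: 1; ocelli absent: 1; nectar spur: 1; elongate rostrum: 1; asymmetric ears: 1.
Total = 7.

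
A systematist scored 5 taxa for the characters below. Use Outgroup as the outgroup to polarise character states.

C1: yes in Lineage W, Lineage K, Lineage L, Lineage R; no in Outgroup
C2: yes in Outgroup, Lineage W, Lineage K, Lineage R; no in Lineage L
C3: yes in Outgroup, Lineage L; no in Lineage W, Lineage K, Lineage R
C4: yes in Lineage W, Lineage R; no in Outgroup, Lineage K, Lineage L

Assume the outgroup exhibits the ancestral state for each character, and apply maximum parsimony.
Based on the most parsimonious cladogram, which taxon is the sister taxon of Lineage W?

Lineage R

Character polarity is set by the outgroup: the derived state is whichever differs from the outgroup's state, so for C2, C3 the derived state is 'no', and for the remaining characters it is 'yes'.
All ingroup taxa share the derived state 'yes' for C1; it defines the ingroup but does not resolve relationships within it.
C2 (derived state 'no') is unique to Lineage L (autapomorphy; uninformative for grouping).
C3 (derived state 'no') is shared by Lineage K, Lineage R, and Lineage W — a synapomorphy uniting that clade.
C4 (derived state 'yes') is shared by Lineage R and Lineage W — a synapomorphy uniting that clade.
Most parsimonious ingroup topology: (((Lineage W,Lineage R),Lineage K),Lineage L).
Lineage W and Lineage R form a cherry on this tree, so they are sister taxa.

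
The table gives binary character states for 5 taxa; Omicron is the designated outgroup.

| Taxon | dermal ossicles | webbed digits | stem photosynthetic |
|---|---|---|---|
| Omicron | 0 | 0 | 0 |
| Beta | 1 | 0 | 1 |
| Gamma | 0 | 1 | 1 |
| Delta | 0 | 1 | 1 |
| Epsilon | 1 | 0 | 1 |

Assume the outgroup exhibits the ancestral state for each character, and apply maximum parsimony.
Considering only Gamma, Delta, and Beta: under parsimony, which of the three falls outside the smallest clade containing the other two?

The outgroup has state '0' for every character, so '1' is the derived state throughout.
Only Beta and Epsilon show the derived state '1' for dermal ossicles, supporting them as a clade.
Only Delta and Gamma show the derived state '1' for webbed digits, supporting them as a clade.
All ingroup taxa share the derived state '1' for stem photosynthetic; it defines the ingroup but does not resolve relationships within it.
Most parsimonious ingroup topology: ((Beta,Epsilon),(Gamma,Delta)).
Delta and Gamma share a more recent common ancestor with each other than either does with Beta, so Beta is the least closely related of the three.

Beta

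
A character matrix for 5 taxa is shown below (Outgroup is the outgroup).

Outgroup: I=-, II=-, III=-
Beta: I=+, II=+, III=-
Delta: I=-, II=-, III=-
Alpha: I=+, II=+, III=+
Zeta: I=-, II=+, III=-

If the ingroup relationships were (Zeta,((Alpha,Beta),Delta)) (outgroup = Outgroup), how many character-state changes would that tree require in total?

Map each character onto (Zeta,((Alpha,Beta),Delta)) (rooted by Outgroup) and count the minimum state changes it requires (Fitch parsimony):
I: 1; II: 2; III: 1.
Total tree length = 4.

4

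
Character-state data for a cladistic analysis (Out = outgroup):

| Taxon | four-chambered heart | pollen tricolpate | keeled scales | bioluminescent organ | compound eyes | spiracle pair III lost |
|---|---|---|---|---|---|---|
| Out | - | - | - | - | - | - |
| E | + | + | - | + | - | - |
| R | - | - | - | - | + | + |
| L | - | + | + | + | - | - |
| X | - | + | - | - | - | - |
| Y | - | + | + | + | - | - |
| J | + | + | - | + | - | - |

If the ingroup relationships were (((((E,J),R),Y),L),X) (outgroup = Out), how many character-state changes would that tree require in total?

Map each character onto (((((E,J),R),Y),L),X) (rooted by Out) and count the minimum state changes it requires (Fitch parsimony):
four-chambered heart: 1; pollen tricolpate: 2; keeled scales: 2; bioluminescent organ: 2; compound eyes: 1; spiracle pair III lost: 1.
Total tree length = 9.

9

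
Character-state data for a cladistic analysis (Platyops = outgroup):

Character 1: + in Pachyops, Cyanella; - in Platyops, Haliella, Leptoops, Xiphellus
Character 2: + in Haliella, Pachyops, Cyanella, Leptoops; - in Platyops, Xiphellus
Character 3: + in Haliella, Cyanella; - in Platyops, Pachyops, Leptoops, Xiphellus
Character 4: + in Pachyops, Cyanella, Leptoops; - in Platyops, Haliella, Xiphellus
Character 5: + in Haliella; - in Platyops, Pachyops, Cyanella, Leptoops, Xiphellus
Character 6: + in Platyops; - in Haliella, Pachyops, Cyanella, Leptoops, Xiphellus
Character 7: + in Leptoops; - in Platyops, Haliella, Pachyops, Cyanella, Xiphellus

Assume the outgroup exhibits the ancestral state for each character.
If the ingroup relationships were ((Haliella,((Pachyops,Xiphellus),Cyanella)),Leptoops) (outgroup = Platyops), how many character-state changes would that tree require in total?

Map each character onto ((Haliella,((Pachyops,Xiphellus),Cyanella)),Leptoops) (rooted by Platyops) and count the minimum state changes it requires (Fitch parsimony):
Character 1: 2; Character 2: 2; Character 3: 2; Character 4: 3; Character 5: 1; Character 6: 1; Character 7: 1.
Total tree length = 12.

12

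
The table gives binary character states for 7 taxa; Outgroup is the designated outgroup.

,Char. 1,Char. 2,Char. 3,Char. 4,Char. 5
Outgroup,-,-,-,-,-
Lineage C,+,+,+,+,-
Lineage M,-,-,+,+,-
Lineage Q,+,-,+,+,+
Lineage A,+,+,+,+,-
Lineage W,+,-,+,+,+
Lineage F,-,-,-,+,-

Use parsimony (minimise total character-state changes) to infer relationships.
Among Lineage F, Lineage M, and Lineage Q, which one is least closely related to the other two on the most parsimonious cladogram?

Lineage F

The outgroup has state '-' for every character, so '+' is the derived state throughout.
Char. 1 (derived state '+') is shared by Lineage A, Lineage C, Lineage Q, and Lineage W — a synapomorphy uniting that clade.
Char. 2 (derived state '+') is shared by Lineage A and Lineage C — a synapomorphy uniting that clade.
Only Lineage A, Lineage C, Lineage M, Lineage Q, and Lineage W show the derived state '+' for Char. 3, supporting them as a clade.
Char. 4 (derived state '+') is shared by all ingroup taxa — unites the whole ingroup.
Char. 5 (derived state '+') is shared by Lineage Q and Lineage W — a synapomorphy uniting that clade.
Most parsimonious ingroup topology: ((((Lineage C,Lineage A),(Lineage Q,Lineage W)),Lineage M),Lineage F).
Lineage M and Lineage Q share a more recent common ancestor with each other than either does with Lineage F, so Lineage F is the least closely related of the three.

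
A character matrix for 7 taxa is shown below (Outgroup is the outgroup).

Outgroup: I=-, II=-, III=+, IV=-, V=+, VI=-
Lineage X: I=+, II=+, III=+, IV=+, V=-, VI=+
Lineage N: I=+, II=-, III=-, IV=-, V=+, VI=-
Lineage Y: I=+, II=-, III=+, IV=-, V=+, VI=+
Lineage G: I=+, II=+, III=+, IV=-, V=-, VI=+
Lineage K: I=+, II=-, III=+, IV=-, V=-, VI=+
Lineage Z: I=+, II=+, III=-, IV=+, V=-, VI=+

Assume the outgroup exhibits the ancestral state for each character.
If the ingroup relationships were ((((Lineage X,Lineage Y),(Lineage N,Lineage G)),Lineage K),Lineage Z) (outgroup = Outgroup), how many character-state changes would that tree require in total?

Map each character onto ((((Lineage X,Lineage Y),(Lineage N,Lineage G)),Lineage K),Lineage Z) (rooted by Outgroup) and count the minimum state changes it requires (Fitch parsimony):
I: 1; II: 3; III: 2; IV: 2; V: 3; VI: 2.
Total tree length = 13.

13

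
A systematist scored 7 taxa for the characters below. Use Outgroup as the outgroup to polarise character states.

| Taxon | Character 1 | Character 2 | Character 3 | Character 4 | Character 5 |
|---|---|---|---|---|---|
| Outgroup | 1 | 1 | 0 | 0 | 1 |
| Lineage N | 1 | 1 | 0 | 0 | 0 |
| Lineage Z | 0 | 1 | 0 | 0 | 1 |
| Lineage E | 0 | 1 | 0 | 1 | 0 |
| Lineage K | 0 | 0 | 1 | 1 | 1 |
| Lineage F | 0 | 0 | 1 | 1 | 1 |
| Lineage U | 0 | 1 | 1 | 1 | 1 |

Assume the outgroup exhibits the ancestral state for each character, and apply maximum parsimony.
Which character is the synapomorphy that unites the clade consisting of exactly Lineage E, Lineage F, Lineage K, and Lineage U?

Character polarity is set by the outgroup: the derived state is whichever differs from the outgroup's state, so for Character 1, Character 2, Character 5 the derived state is '0', and for the remaining characters it is '1'.
Character 1 (derived state '0') is shared by Lineage E, Lineage F, Lineage K, Lineage U, and Lineage Z — a synapomorphy uniting that clade.
Character 2: derived state '0' in Lineage F and Lineage K only — synapomorphy for {Lineage F, Lineage K}.
Only Lineage F, Lineage K, and Lineage U show the derived state '1' for Character 3, supporting them as a clade.
Character 4: derived state '1' in Lineage E, Lineage F, Lineage K, and Lineage U only — synapomorphy for {Lineage E, Lineage F, Lineage K, Lineage U}.
Character 5 (state '0') occurs in Lineage E and Lineage N but conflicts with the nesting implied by the other characters — most parsimoniously interpreted as homoplasy.
Most parsimonious ingroup topology: (Lineage N,(Lineage Z,(Lineage E,((Lineage K,Lineage F),Lineage U)))).
The clade {Lineage E, Lineage F, Lineage K, Lineage U} is supported by Character 4: its derived state '1' occurs in exactly those taxa and in no other taxon (including the outgroup).

Character 4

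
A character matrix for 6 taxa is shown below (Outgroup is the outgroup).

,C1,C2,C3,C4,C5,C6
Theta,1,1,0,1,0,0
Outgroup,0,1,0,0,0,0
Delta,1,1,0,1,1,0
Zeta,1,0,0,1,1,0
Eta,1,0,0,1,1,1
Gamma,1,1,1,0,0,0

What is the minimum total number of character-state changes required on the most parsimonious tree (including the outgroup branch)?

Character polarity is set by the outgroup: the derived state is whichever differs from the outgroup's state, so for C2 the derived state is '0', and for the remaining characters it is '1'.
C1 (derived state '1') is shared by all ingroup taxa — unites the whole ingroup.
Only Eta and Zeta show the derived state '0' for C2, supporting them as a clade.
C3: derived state '1' in Gamma only — an autapomorphy, so it tells us nothing about relationships among taxa.
C4: derived state '1' in Delta, Eta, Theta, and Zeta only — synapomorphy for {Delta, Eta, Theta, Zeta}.
C5: derived state '1' in Delta, Eta, and Zeta only — synapomorphy for {Delta, Eta, Zeta}.
C6: derived state '1' in Eta only — an autapomorphy, so it tells us nothing about relationships among taxa.
Most parsimonious ingroup topology: ((Theta,(Delta,(Eta,Zeta))),Gamma).
Changes per character on this tree: C1: 1; C2: 1; C3: 1; C4: 1; C5: 1; C6: 1.
Total = 6.

6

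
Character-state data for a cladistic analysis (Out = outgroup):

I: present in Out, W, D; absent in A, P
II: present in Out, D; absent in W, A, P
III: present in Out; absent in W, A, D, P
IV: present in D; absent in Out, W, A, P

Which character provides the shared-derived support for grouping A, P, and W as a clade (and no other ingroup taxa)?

II

Character polarity is set by the outgroup: the derived state is whichever differs from the outgroup's state, so for I, II, III the derived state is 'absent', and for the remaining characters it is 'present'.
I: derived state 'absent' in A and P only — synapomorphy for {A, P}.
Only A, P, and W show the derived state 'absent' for II, supporting them as a clade.
III (derived state 'absent') is shared by all ingroup taxa — unites the whole ingroup.
IV (derived state 'present') is unique to D (autapomorphy; uninformative for grouping).
Most parsimonious ingroup topology: ((W,(A,P)),D).
The clade {A, P, W} is supported by II: its derived state 'absent' occurs in exactly those taxa and in no other taxon (including the outgroup).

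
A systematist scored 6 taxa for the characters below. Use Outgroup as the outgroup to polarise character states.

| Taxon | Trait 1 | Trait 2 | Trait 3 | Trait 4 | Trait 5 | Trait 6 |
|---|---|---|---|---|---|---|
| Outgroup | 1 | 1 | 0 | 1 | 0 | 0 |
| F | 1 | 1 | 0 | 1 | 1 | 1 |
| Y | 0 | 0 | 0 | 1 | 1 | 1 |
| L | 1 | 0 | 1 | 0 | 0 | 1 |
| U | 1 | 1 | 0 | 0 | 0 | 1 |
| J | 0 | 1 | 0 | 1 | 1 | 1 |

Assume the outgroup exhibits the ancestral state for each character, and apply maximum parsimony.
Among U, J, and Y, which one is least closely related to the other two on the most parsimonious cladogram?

U

Character polarity is set by the outgroup: the derived state is whichever differs from the outgroup's state, so for Trait 1, Trait 2, Trait 4 the derived state is '0', and for the remaining characters it is '1'.
Trait 1: derived state '0' in J and Y only — synapomorphy for {J, Y}.
Trait 2 (state '0') occurs in L and Y but conflicts with the nesting implied by the other characters — most parsimoniously interpreted as homoplasy.
Trait 3 (derived state '1') is unique to L (autapomorphy; uninformative for grouping).
Trait 4: derived state '0' in L and U only — synapomorphy for {L, U}.
Only F, J, and Y show the derived state '1' for Trait 5, supporting them as a clade.
All ingroup taxa share the derived state '1' for Trait 6; it defines the ingroup but does not resolve relationships within it.
Most parsimonious ingroup topology: ((F,(Y,J)),(L,U)).
Y and J share a more recent common ancestor with each other than either does with U, so U is the least closely related of the three.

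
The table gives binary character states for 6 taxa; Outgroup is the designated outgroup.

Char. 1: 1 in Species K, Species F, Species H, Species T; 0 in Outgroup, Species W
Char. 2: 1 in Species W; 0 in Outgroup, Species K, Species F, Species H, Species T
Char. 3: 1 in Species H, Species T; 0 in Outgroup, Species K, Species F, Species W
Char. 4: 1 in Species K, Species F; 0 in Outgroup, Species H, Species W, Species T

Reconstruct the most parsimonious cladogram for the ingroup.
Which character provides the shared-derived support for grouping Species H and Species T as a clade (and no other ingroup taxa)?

The outgroup has state '0' for every character, so '1' is the derived state throughout.
Only Species F, Species H, Species K, and Species T show the derived state '1' for Char. 1, supporting them as a clade.
Char. 2 (derived state '1') is unique to Species W (autapomorphy; uninformative for grouping).
Char. 3: derived state '1' in Species H and Species T only — synapomorphy for {Species H, Species T}.
Only Species F and Species K show the derived state '1' for Char. 4, supporting them as a clade.
Most parsimonious ingroup topology: (Species W,((Species T,Species H),(Species F,Species K))).
The clade {Species H, Species T} is supported by Char. 3: its derived state '1' occurs in exactly those taxa and in no other taxon (including the outgroup).

Char. 3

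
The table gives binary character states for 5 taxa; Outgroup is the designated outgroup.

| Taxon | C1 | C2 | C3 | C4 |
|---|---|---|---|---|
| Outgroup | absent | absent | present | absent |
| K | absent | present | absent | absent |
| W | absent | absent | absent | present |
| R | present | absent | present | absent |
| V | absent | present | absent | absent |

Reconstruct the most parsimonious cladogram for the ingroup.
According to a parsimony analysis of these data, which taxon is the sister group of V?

Character polarity is set by the outgroup: the derived state is whichever differs from the outgroup's state, so for C3 the derived state is 'absent', and for the remaining characters it is 'present'.
C1: derived state 'present' in R only — an autapomorphy, so it tells us nothing about relationships among taxa.
C2: derived state 'present' in K and V only — synapomorphy for {K, V}.
Only K, V, and W show the derived state 'absent' for C3, supporting them as a clade.
C4 (derived state 'present') is unique to W (autapomorphy; uninformative for grouping).
Most parsimonious ingroup topology: (((V,K),W),R).
V and K form a cherry on this tree, so they are sister taxa.

K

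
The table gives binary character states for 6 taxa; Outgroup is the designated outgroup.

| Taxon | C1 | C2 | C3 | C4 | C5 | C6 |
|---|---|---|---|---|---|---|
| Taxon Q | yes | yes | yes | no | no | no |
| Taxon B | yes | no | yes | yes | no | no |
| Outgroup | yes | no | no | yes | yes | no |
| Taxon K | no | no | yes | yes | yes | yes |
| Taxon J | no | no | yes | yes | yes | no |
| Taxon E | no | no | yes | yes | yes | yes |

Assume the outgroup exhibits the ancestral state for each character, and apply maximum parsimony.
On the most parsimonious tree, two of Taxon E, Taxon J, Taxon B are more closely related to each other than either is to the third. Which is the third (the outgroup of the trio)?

Character polarity is set by the outgroup: the derived state is whichever differs from the outgroup's state, so for C1, C4, C5 the derived state is 'no', and for the remaining characters it is 'yes'.
C1 (derived state 'no') is shared by Taxon E, Taxon J, and Taxon K — a synapomorphy uniting that clade.
C2: derived state 'yes' in Taxon Q only — an autapomorphy, so it tells us nothing about relationships among taxa.
C3 (derived state 'yes') is shared by all ingroup taxa — unites the whole ingroup.
C4: derived state 'no' in Taxon Q only — an autapomorphy, so it tells us nothing about relationships among taxa.
Only Taxon B and Taxon Q show the derived state 'no' for C5, supporting them as a clade.
C6 (derived state 'yes') is shared by Taxon E and Taxon K — a synapomorphy uniting that clade.
Most parsimonious ingroup topology: ((Taxon Q,Taxon B),(Taxon J,(Taxon K,Taxon E))).
Taxon J and Taxon E share a more recent common ancestor with each other than either does with Taxon B, so Taxon B is the least closely related of the three.

Taxon B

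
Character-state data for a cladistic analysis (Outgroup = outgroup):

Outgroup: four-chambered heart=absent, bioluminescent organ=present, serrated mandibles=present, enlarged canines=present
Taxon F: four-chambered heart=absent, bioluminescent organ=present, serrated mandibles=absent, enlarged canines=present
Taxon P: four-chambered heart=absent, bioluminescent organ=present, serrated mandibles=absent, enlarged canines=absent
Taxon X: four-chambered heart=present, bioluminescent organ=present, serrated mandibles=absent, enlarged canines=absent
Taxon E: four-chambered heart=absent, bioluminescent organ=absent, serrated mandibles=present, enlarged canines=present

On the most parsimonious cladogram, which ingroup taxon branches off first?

Taxon E

Character polarity is set by the outgroup: the derived state is whichever differs from the outgroup's state, so for bioluminescent organ, serrated mandibles, enlarged canines the derived state is 'absent', and for the remaining characters it is 'present'.
four-chambered heart (derived state 'present') is unique to Taxon X (autapomorphy; uninformative for grouping).
bioluminescent organ (derived state 'absent') is unique to Taxon E (autapomorphy; uninformative for grouping).
Only Taxon F, Taxon P, and Taxon X show the derived state 'absent' for serrated mandibles, supporting them as a clade.
enlarged canines: derived state 'absent' in Taxon P and Taxon X only — synapomorphy for {Taxon P, Taxon X}.
Most parsimonious ingroup topology: ((Taxon F,(Taxon P,Taxon X)),Taxon E).
Taxon E is sister to the clade containing all other ingroup taxa, so it is the earliest-diverging (most basal) ingroup lineage.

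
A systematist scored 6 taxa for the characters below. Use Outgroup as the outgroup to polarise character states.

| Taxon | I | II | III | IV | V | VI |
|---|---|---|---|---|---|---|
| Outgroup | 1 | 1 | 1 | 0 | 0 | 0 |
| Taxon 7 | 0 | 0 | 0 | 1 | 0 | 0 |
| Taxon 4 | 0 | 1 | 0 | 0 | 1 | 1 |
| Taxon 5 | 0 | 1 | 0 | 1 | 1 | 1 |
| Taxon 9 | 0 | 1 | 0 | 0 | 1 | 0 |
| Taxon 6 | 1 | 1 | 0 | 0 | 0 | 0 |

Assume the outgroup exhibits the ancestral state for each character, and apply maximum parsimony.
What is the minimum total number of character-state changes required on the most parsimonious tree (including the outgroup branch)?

7

Character polarity is set by the outgroup: the derived state is whichever differs from the outgroup's state, so for I, II, III the derived state is '0', and for the remaining characters it is '1'.
I: derived state '0' in Taxon 4, Taxon 5, Taxon 7, and Taxon 9 only — synapomorphy for {Taxon 4, Taxon 5, Taxon 7, Taxon 9}.
II (derived state '0') is unique to Taxon 7 (autapomorphy; uninformative for grouping).
III (derived state '0') is shared by all ingroup taxa — unites the whole ingroup.
IV (state '1') occurs in Taxon 5 and Taxon 7 but conflicts with the nesting implied by the other characters — most parsimoniously interpreted as homoplasy.
Only Taxon 4, Taxon 5, and Taxon 9 show the derived state '1' for V, supporting them as a clade.
Only Taxon 4 and Taxon 5 show the derived state '1' for VI, supporting them as a clade.
Most parsimonious ingroup topology: ((Taxon 7,((Taxon 4,Taxon 5),Taxon 9)),Taxon 6).
Changes per character on this tree: I: 1; II: 1; III: 1; IV: 2; V: 1; VI: 1.
Total = 7.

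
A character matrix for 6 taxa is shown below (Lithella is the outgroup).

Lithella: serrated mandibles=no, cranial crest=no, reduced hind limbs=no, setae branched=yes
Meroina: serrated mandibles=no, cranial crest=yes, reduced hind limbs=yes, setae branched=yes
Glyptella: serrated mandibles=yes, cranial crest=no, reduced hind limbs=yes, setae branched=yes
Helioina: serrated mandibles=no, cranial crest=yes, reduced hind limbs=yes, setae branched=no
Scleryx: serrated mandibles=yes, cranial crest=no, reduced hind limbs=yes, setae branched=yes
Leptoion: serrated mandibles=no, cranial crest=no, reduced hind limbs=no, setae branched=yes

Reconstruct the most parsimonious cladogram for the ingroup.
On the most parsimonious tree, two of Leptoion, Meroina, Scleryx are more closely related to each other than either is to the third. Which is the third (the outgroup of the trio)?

Character polarity is set by the outgroup: the derived state is whichever differs from the outgroup's state, so for setae branched the derived state is 'no', and for the remaining characters it is 'yes'.
Only Glyptella and Scleryx show the derived state 'yes' for serrated mandibles, supporting them as a clade.
cranial crest: derived state 'yes' in Helioina and Meroina only — synapomorphy for {Helioina, Meroina}.
Only Glyptella, Helioina, Meroina, and Scleryx show the derived state 'yes' for reduced hind limbs, supporting them as a clade.
setae branched: derived state 'no' in Helioina only — an autapomorphy, so it tells us nothing about relationships among taxa.
Most parsimonious ingroup topology: (((Meroina,Helioina),(Glyptella,Scleryx)),Leptoion).
Meroina and Scleryx share a more recent common ancestor with each other than either does with Leptoion, so Leptoion is the least closely related of the three.

Leptoion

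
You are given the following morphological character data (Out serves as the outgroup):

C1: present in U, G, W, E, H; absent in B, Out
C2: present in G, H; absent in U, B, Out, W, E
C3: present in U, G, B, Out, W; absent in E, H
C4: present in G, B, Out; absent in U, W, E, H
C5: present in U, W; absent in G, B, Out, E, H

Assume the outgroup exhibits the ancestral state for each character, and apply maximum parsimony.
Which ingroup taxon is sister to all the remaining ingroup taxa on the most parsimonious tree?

Character polarity is set by the outgroup: the derived state is whichever differs from the outgroup's state, so for C3, C4 the derived state is 'absent', and for the remaining characters it is 'present'.
Only E, G, H, U, and W show the derived state 'present' for C1, supporting them as a clade.
C2 groups G and H, which is incompatible with the clades supported by the remaining characters; treating it as convergent (homoplasy) costs fewer steps than any alternative tree.
C3 (derived state 'absent') is shared by E and H — a synapomorphy uniting that clade.
C4 (derived state 'absent') is shared by E, H, U, and W — a synapomorphy uniting that clade.
Only U and W show the derived state 'present' for C5, supporting them as a clade.
Most parsimonious ingroup topology: ((G,((H,E),(U,W))),B).
B is sister to the clade containing all other ingroup taxa, so it is the earliest-diverging (most basal) ingroup lineage.

B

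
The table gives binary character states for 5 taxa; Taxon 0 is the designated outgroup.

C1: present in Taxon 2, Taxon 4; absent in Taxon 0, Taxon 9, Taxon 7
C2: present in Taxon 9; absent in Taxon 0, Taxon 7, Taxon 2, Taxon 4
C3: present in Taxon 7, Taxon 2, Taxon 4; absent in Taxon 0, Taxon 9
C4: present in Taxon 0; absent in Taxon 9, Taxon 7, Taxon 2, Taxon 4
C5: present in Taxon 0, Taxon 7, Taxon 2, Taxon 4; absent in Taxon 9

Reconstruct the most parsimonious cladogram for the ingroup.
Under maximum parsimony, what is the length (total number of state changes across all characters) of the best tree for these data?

5

Character polarity is set by the outgroup: the derived state is whichever differs from the outgroup's state, so for C4, C5 the derived state is 'absent', and for the remaining characters it is 'present'.
C1 (derived state 'present') is shared by Taxon 2 and Taxon 4 — a synapomorphy uniting that clade.
C2 (derived state 'present') is unique to Taxon 9 (autapomorphy; uninformative for grouping).
Only Taxon 2, Taxon 4, and Taxon 7 show the derived state 'present' for C3, supporting them as a clade.
All ingroup taxa share the derived state 'absent' for C4; it defines the ingroup but does not resolve relationships within it.
C5: derived state 'absent' in Taxon 9 only — an autapomorphy, so it tells us nothing about relationships among taxa.
Most parsimonious ingroup topology: (Taxon 9,(Taxon 7,(Taxon 2,Taxon 4))).
Changes per character on this tree: C1: 1; C2: 1; C3: 1; C4: 1; C5: 1.
Total = 5.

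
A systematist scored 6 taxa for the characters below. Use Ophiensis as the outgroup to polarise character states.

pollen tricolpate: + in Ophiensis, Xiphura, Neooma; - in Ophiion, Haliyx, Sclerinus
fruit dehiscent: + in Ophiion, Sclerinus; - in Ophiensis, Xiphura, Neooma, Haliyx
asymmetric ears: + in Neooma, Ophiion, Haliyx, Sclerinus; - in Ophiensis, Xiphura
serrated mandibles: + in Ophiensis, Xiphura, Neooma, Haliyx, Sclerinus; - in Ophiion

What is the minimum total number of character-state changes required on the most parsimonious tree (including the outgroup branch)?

4

Character polarity is set by the outgroup: the derived state is whichever differs from the outgroup's state, so for pollen tricolpate, serrated mandibles the derived state is '-', and for the remaining characters it is '+'.
pollen tricolpate: derived state '-' in Haliyx, Ophiion, and Sclerinus only — synapomorphy for {Haliyx, Ophiion, Sclerinus}.
fruit dehiscent: derived state '+' in Ophiion and Sclerinus only — synapomorphy for {Ophiion, Sclerinus}.
asymmetric ears: derived state '+' in Haliyx, Neooma, Ophiion, and Sclerinus only — synapomorphy for {Haliyx, Neooma, Ophiion, Sclerinus}.
serrated mandibles (derived state '-') is unique to Ophiion (autapomorphy; uninformative for grouping).
Most parsimonious ingroup topology: (Xiphura,(Neooma,((Ophiion,Sclerinus),Haliyx))).
Changes per character on this tree: pollen tricolpate: 1; fruit dehiscent: 1; asymmetric ears: 1; serrated mandibles: 1.
Total = 4.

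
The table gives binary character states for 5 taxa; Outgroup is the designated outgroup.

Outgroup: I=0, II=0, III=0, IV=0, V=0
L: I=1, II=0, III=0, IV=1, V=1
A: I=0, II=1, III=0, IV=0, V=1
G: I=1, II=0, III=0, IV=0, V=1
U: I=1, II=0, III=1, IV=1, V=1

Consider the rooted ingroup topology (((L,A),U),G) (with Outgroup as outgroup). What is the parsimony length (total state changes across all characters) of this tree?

7

Map each character onto (((L,A),U),G) (rooted by Outgroup) and count the minimum state changes it requires (Fitch parsimony):
I: 2; II: 1; III: 1; IV: 2; V: 1.
Total tree length = 7.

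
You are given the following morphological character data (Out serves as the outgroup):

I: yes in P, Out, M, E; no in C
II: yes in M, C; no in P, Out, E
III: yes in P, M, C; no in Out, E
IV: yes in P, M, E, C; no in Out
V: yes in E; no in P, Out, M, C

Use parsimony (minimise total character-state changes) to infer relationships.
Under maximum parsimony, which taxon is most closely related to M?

Character polarity is set by the outgroup: the derived state is whichever differs from the outgroup's state, so for I the derived state is 'no', and for the remaining characters it is 'yes'.
I (derived state 'no') is unique to C (autapomorphy; uninformative for grouping).
Only C and M show the derived state 'yes' for II, supporting them as a clade.
Only C, M, and P show the derived state 'yes' for III, supporting them as a clade.
All ingroup taxa share the derived state 'yes' for IV; it defines the ingroup but does not resolve relationships within it.
V (derived state 'yes') is unique to E (autapomorphy; uninformative for grouping).
Most parsimonious ingroup topology: ((P,(C,M)),E).
M and C form a cherry on this tree, so they are sister taxa.

C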